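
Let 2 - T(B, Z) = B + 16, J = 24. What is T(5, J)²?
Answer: 361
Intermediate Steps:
T(B, Z) = -14 - B (T(B, Z) = 2 - (B + 16) = 2 - (16 + B) = 2 + (-16 - B) = -14 - B)
T(5, J)² = (-14 - 1*5)² = (-14 - 5)² = (-19)² = 361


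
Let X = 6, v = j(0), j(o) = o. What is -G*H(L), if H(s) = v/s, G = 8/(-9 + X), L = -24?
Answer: 0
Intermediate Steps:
v = 0
G = -8/3 (G = 8/(-9 + 6) = 8/(-3) = -⅓*8 = -8/3 ≈ -2.6667)
H(s) = 0 (H(s) = 0/s = 0)
-G*H(L) = -(-8)*0/3 = -1*0 = 0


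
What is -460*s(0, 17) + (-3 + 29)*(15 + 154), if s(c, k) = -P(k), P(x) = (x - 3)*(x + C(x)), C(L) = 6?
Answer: 152514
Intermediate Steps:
P(x) = (-3 + x)*(6 + x) (P(x) = (x - 3)*(x + 6) = (-3 + x)*(6 + x))
s(c, k) = 18 - k² - 3*k (s(c, k) = -(-18 + k² + 3*k) = 18 - k² - 3*k)
-460*s(0, 17) + (-3 + 29)*(15 + 154) = -460*(18 - 1*17² - 3*17) + (-3 + 29)*(15 + 154) = -460*(18 - 1*289 - 51) + 26*169 = -460*(18 - 289 - 51) + 4394 = -460*(-322) + 4394 = 148120 + 4394 = 152514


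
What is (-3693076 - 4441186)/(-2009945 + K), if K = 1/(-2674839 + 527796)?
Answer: 8732305143633/2157719171318 ≈ 4.0470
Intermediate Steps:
K = -1/2147043 (K = 1/(-2147043) = -1/2147043 ≈ -4.6576e-7)
(-3693076 - 4441186)/(-2009945 + K) = (-3693076 - 4441186)/(-2009945 - 1/2147043) = -8134262/(-4315438342636/2147043) = -8134262*(-2147043/4315438342636) = 8732305143633/2157719171318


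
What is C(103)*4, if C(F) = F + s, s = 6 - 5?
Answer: 416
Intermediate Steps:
s = 1
C(F) = 1 + F (C(F) = F + 1 = 1 + F)
C(103)*4 = (1 + 103)*4 = 104*4 = 416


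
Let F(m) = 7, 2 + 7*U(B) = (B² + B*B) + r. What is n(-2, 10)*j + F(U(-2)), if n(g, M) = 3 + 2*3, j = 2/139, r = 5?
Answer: 991/139 ≈ 7.1295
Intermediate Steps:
j = 2/139 (j = 2*(1/139) = 2/139 ≈ 0.014388)
n(g, M) = 9 (n(g, M) = 3 + 6 = 9)
U(B) = 3/7 + 2*B²/7 (U(B) = -2/7 + ((B² + B*B) + 5)/7 = -2/7 + ((B² + B²) + 5)/7 = -2/7 + (2*B² + 5)/7 = -2/7 + (5 + 2*B²)/7 = -2/7 + (5/7 + 2*B²/7) = 3/7 + 2*B²/7)
n(-2, 10)*j + F(U(-2)) = 9*(2/139) + 7 = 18/139 + 7 = 991/139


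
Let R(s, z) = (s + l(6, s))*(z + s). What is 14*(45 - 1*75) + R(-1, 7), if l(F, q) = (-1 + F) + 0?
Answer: -396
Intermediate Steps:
l(F, q) = -1 + F
R(s, z) = (5 + s)*(s + z) (R(s, z) = (s + (-1 + 6))*(z + s) = (s + 5)*(s + z) = (5 + s)*(s + z))
14*(45 - 1*75) + R(-1, 7) = 14*(45 - 1*75) + ((-1)² + 5*(-1) + 5*7 - 1*7) = 14*(45 - 75) + (1 - 5 + 35 - 7) = 14*(-30) + 24 = -420 + 24 = -396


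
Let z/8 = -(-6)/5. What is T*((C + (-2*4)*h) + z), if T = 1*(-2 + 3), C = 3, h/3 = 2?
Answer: -177/5 ≈ -35.400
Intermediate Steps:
h = 6 (h = 3*2 = 6)
T = 1 (T = 1*1 = 1)
z = 48/5 (z = 8*(-(-6)/5) = 8*(-3*(-⅖)) = 8*(6/5) = 48/5 ≈ 9.6000)
T*((C + (-2*4)*h) + z) = 1*((3 - 2*4*6) + 48/5) = 1*((3 - 8*6) + 48/5) = 1*((3 - 48) + 48/5) = 1*(-45 + 48/5) = 1*(-177/5) = -177/5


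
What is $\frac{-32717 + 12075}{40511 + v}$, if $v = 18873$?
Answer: $- \frac{10321}{29692} \approx -0.3476$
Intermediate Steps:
$\frac{-32717 + 12075}{40511 + v} = \frac{-32717 + 12075}{40511 + 18873} = - \frac{20642}{59384} = \left(-20642\right) \frac{1}{59384} = - \frac{10321}{29692}$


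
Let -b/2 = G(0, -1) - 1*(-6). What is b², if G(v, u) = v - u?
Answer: 196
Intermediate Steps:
b = -14 (b = -2*((0 - 1*(-1)) - 1*(-6)) = -2*((0 + 1) + 6) = -2*(1 + 6) = -2*7 = -14)
b² = (-14)² = 196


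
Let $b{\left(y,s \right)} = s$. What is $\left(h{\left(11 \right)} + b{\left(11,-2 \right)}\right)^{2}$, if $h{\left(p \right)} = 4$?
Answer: $4$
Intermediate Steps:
$\left(h{\left(11 \right)} + b{\left(11,-2 \right)}\right)^{2} = \left(4 - 2\right)^{2} = 2^{2} = 4$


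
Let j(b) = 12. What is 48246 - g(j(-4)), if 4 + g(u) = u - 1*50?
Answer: 48288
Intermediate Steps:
g(u) = -54 + u (g(u) = -4 + (u - 1*50) = -4 + (u - 50) = -4 + (-50 + u) = -54 + u)
48246 - g(j(-4)) = 48246 - (-54 + 12) = 48246 - 1*(-42) = 48246 + 42 = 48288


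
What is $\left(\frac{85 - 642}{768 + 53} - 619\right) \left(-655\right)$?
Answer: $\frac{333235180}{821} \approx 4.0589 \cdot 10^{5}$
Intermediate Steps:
$\left(\frac{85 - 642}{768 + 53} - 619\right) \left(-655\right) = \left(- \frac{557}{821} - 619\right) \left(-655\right) = \left(- \frac{508756}{821}\right) \left(-655\right) = \frac{333235180}{821}$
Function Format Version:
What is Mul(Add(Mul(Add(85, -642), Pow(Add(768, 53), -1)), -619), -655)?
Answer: Rational(333235180, 821) ≈ 4.0589e+5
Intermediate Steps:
Mul(Add(Mul(Add(85, -642), Pow(Add(768, 53), -1)), -619), -655) = Mul(Add(Mul(-557, Pow(821, -1)), -619), -655) = Mul(Add(Mul(-557, Rational(1, 821)), -619), -655) = Mul(Add(Rational(-557, 821), -619), -655) = Mul(Rational(-508756, 821), -655) = Rational(333235180, 821)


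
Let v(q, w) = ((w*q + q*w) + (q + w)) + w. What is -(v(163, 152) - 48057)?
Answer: -1962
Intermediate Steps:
v(q, w) = q + 2*w + 2*q*w (v(q, w) = ((q*w + q*w) + (q + w)) + w = (2*q*w + (q + w)) + w = (q + w + 2*q*w) + w = q + 2*w + 2*q*w)
-(v(163, 152) - 48057) = -((163 + 2*152 + 2*163*152) - 48057) = -((163 + 304 + 49552) - 48057) = -(50019 - 48057) = -1*1962 = -1962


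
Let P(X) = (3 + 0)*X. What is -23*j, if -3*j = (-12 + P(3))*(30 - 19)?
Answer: -253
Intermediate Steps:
P(X) = 3*X
j = 11 (j = -(-12 + 3*3)*(30 - 19)/3 = -(-12 + 9)*11/3 = -(-1)*11 = -1/3*(-33) = 11)
-23*j = -23*11 = -253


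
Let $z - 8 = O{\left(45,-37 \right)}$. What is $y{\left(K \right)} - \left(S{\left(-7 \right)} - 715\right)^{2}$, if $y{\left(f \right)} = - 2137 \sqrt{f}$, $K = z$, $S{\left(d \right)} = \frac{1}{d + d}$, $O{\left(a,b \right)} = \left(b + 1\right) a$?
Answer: $- \frac{100220121}{196} - 4274 i \sqrt{403} \approx -5.1133 \cdot 10^{5} - 85800.0 i$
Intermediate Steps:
$O{\left(a,b \right)} = a \left(1 + b\right)$ ($O{\left(a,b \right)} = \left(1 + b\right) a = a \left(1 + b\right)$)
$S{\left(d \right)} = \frac{1}{2 d}$
$z = -1612$ ($z = 8 + 45 \left(1 - 37\right) = 8 + 45 \left(-36\right) = 8 - 1620 = -1612$)
$K = -1612$
$y{\left(K \right)} - \left(S{\left(-7 \right)} - 715\right)^{2} = - 2137 \sqrt{-1612} - \left(\frac{1}{2 \left(-7\right)} - 715\right)^{2} = - 2137 \cdot 2 i \sqrt{403} - \left(\frac{1}{2} \left(- \frac{1}{7}\right) - 715\right)^{2} = - 4274 i \sqrt{403} - \left(- \frac{1}{14} - 715\right)^{2} = - 4274 i \sqrt{403} - \left(- \frac{10011}{14}\right)^{2} = - 4274 i \sqrt{403} - \frac{100220121}{196} = - \frac{100220121}{196} - 4274 i \sqrt{403}$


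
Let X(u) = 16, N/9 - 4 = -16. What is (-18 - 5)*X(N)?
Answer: -368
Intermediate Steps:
N = -108 (N = 36 + 9*(-16) = 36 - 144 = -108)
(-18 - 5)*X(N) = (-18 - 5)*16 = -23*16 = -368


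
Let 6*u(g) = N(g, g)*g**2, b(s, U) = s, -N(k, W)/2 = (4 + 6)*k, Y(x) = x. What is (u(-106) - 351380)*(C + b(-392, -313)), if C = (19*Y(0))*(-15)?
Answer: -4255559840/3 ≈ -1.4185e+9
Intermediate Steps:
N(k, W) = -20*k (N(k, W) = -2*(4 + 6)*k = -20*k)
u(g) = -10*g**3/3 (u(g) = ((-20*g)*g**2)/6 = (-20*g**3)/6 = -10*g**3/3)
C = 0 (C = (19*0)*(-15) = 0*(-15) = 0)
(u(-106) - 351380)*(C + b(-392, -313)) = (-10/3*(-106)**3 - 351380)*(0 - 392) = (-10/3*(-1191016) - 351380)*(-392) = (11910160/3 - 351380)*(-392) = (10856020/3)*(-392) = -4255559840/3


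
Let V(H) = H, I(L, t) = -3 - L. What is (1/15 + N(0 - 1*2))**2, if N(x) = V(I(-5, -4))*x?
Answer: 3481/225 ≈ 15.471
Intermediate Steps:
N(x) = 2*x (N(x) = (-3 - 1*(-5))*x = (-3 + 5)*x = 2*x)
(1/15 + N(0 - 1*2))**2 = (1/15 + 2*(0 - 1*2))**2 = (1/15 + 2*(0 - 2))**2 = (1/15 + 2*(-2))**2 = (1/15 - 4)**2 = (-59/15)**2 = 3481/225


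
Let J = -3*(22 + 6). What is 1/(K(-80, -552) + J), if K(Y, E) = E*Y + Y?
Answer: 1/43996 ≈ 2.2729e-5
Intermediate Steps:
K(Y, E) = Y + E*Y
J = -84 (J = -3*28 = -84)
1/(K(-80, -552) + J) = 1/(-80*(1 - 552) - 84) = 1/(-80*(-551) - 84) = 1/(44080 - 84) = 1/43996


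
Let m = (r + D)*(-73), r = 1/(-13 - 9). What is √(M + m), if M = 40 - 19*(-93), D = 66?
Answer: I*√1455718/22 ≈ 54.842*I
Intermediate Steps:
r = -1/22 (r = 1/(-22) = -1/22 ≈ -0.045455)
M = 1807 (M = 40 + 1767 = 1807)
m = -105923/22 (m = (-1/22 + 66)*(-73) = (1451/22)*(-73) = -105923/22 ≈ -4814.7)
√(M + m) = √(1807 - 105923/22) = √(-66169/22) = I*√1455718/22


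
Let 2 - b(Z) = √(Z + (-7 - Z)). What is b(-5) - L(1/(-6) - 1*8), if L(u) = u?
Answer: 61/6 - I*√7 ≈ 10.167 - 2.6458*I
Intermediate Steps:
b(Z) = 2 - I*√7 (b(Z) = 2 - √(Z + (-7 - Z)) = 2 - √(-7) = 2 - I*√7)
b(-5) - L(1/(-6) - 1*8) = (2 - I*√7) - (1/(-6) - 1*8) = (2 - I*√7) - (-⅙ - 8) = (2 - I*√7) - 1*(-49/6) = (2 - I*√7) + 49/6 = 61/6 - I*√7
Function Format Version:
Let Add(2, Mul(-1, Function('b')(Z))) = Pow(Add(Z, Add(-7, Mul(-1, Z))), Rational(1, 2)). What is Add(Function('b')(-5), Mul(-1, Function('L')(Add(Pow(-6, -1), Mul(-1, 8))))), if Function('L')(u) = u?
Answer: Add(Rational(61, 6), Mul(-1, I, Pow(7, Rational(1, 2)))) ≈ Add(10.167, Mul(-2.6458, I))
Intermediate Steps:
Function('b')(Z) = Add(2, Mul(-1, I, Pow(7, Rational(1, 2)))) (Function('b')(Z) = Add(2, Mul(-1, Pow(Add(Z, Add(-7, Mul(-1, Z))), Rational(1, 2)))) = Add(2, Mul(-1, Pow(-7, Rational(1, 2)))) = Add(2, Mul(-1, Mul(I, Pow(7, Rational(1, 2))))) = Add(2, Mul(-1, I, Pow(7, Rational(1, 2)))))
Add(Function('b')(-5), Mul(-1, Function('L')(Add(Pow(-6, -1), Mul(-1, 8))))) = Add(Add(2, Mul(-1, I, Pow(7, Rational(1, 2)))), Mul(-1, Add(Pow(-6, -1), Mul(-1, 8)))) = Add(Add(2, Mul(-1, I, Pow(7, Rational(1, 2)))), Mul(-1, Add(Rational(-1, 6), -8))) = Add(Add(2, Mul(-1, I, Pow(7, Rational(1, 2)))), Mul(-1, Rational(-49, 6))) = Add(Add(2, Mul(-1, I, Pow(7, Rational(1, 2)))), Rational(49, 6)) = Add(Rational(61, 6), Mul(-1, I, Pow(7, Rational(1, 2))))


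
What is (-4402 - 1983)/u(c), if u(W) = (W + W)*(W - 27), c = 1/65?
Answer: 26976625/3508 ≈ 7690.0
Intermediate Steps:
c = 1/65 ≈ 0.015385
u(W) = 2*W*(-27 + W) (u(W) = (2*W)*(-27 + W) = 2*W*(-27 + W))
(-4402 - 1983)/u(c) = (-4402 - 1983)/((2*(1/65)*(-27 + 1/65))) = -6385/(2*(1/65)*(-1754/65)) = -6385/(-3508/4225) = -6385*(-4225/3508) = 26976625/3508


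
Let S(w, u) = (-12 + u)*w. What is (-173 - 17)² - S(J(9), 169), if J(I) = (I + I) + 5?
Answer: 32489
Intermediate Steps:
J(I) = 5 + 2*I (J(I) = 2*I + 5 = 5 + 2*I)
S(w, u) = w*(-12 + u)
(-173 - 17)² - S(J(9), 169) = (-173 - 17)² - (5 + 2*9)*(-12 + 169) = (-190)² - (5 + 18)*157 = 36100 - 23*157 = 36100 - 1*3611 = 36100 - 3611 = 32489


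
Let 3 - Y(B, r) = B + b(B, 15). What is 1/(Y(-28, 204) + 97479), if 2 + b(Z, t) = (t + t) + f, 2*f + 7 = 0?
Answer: 2/194971 ≈ 1.0258e-5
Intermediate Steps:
f = -7/2 (f = -7/2 + (½)*0 = -7/2 + 0 = -7/2 ≈ -3.5000)
b(Z, t) = -11/2 + 2*t (b(Z, t) = -2 + ((t + t) - 7/2) = -2 + (2*t - 7/2) = -2 + (-7/2 + 2*t) = -11/2 + 2*t)
Y(B, r) = -43/2 - B (Y(B, r) = 3 - (B + (-11/2 + 2*15)) = 3 - (B + (-11/2 + 30)) = 3 - (B + 49/2) = 3 - (49/2 + B) = 3 + (-49/2 - B) = -43/2 - B)
1/(Y(-28, 204) + 97479) = 1/((-43/2 - 1*(-28)) + 97479) = 1/((-43/2 + 28) + 97479) = 1/(13/2 + 97479) = 1/(194971/2) = 2/194971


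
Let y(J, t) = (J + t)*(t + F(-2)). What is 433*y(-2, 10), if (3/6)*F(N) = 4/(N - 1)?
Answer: 76208/3 ≈ 25403.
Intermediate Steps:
F(N) = 8/(-1 + N) (F(N) = 2*(4/(N - 1)) = 2*(4/(-1 + N)) = 8/(-1 + N))
y(J, t) = (-8/3 + t)*(J + t) (y(J, t) = (J + t)*(t + 8/(-1 - 2)) = (J + t)*(t + 8/(-3)) = (J + t)*(t + 8*(-1/3)) = (J + t)*(t - 8/3) = (J + t)*(-8/3 + t) = (-8/3 + t)*(J + t))
433*y(-2, 10) = 433*(10**2 - 8/3*(-2) - 8/3*10 - 2*10) = 433*(100 + 16/3 - 80/3 - 20) = 433*(176/3) = 76208/3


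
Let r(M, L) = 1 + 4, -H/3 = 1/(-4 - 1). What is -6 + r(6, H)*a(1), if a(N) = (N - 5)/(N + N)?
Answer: -16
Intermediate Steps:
H = ⅗ (H = -3/(-4 - 1) = -3/(-5) = -3*(-⅕) = ⅗ ≈ 0.60000)
r(M, L) = 5
a(N) = (-5 + N)/(2*N) (a(N) = (-5 + N)/((2*N)) = (-5 + N)*(1/(2*N)) = (-5 + N)/(2*N))
-6 + r(6, H)*a(1) = -6 + 5*((½)*(-5 + 1)/1) = -6 + 5*((½)*1*(-4)) = -6 + 5*(-2) = -6 - 10 = -16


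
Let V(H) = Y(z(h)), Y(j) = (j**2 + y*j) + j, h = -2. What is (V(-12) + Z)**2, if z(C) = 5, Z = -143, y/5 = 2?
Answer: 3969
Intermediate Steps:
y = 10 (y = 5*2 = 10)
Y(j) = j**2 + 11*j (Y(j) = (j**2 + 10*j) + j = j**2 + 11*j)
V(H) = 80 (V(H) = 5*(11 + 5) = 5*16 = 80)
(V(-12) + Z)**2 = (80 - 143)**2 = (-63)**2 = 3969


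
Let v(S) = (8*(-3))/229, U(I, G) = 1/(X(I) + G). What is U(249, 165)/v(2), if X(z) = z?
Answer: -229/9936 ≈ -0.023048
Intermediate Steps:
U(I, G) = 1/(G + I) (U(I, G) = 1/(I + G) = 1/(G + I))
v(S) = -24/229 (v(S) = -24*1/229 = -24/229)
U(249, 165)/v(2) = 1/((165 + 249)*(-24/229)) = -229/24/414 = (1/414)*(-229/24) = -229/9936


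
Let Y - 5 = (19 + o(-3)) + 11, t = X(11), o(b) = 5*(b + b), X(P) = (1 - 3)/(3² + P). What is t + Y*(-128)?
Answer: -6401/10 ≈ -640.10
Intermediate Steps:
X(P) = -2/(9 + P)
o(b) = 10*b (o(b) = 5*(2*b) = 10*b)
t = -⅒ (t = -2/(9 + 11) = -2/20 = -2*1/20 = -⅒ ≈ -0.10000)
Y = 5 (Y = 5 + ((19 + 10*(-3)) + 11) = 5 + ((19 - 30) + 11) = 5 + (-11 + 11) = 5 + 0 = 5)
t + Y*(-128) = -⅒ + 5*(-128) = -⅒ - 640 = -6401/10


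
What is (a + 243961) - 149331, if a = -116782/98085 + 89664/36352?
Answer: 5272124141309/55712280 ≈ 94631.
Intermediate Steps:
a = 71084909/55712280 (a = -116782*1/98085 + 89664*(1/36352) = -116782/98085 + 1401/568 = 71084909/55712280 ≈ 1.2759)
(a + 243961) - 149331 = (71084909/55712280 + 243961) - 149331 = 13591694625989/55712280 - 149331 = 5272124141309/55712280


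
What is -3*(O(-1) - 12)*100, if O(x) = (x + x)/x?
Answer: 3000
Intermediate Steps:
O(x) = 2 (O(x) = (2*x)/x = 2)
-3*(O(-1) - 12)*100 = -3*(2 - 12)*100 = -3*(-10)*100 = 30*100 = 3000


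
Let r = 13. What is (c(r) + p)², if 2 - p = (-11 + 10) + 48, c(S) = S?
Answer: 1024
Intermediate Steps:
p = -45 (p = 2 - ((-11 + 10) + 48) = 2 - (-1 + 48) = 2 - 1*47 = 2 - 47 = -45)
(c(r) + p)² = (13 - 45)² = (-32)² = 1024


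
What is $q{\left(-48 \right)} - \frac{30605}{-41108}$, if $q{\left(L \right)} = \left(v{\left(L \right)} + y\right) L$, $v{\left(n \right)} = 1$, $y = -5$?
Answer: $\frac{7923341}{41108} \approx 192.74$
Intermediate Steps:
$q{\left(L \right)} = - 4 L$ ($q{\left(L \right)} = \left(1 - 5\right) L = - 4 L$)
$q{\left(-48 \right)} - \frac{30605}{-41108} = \left(-4\right) \left(-48\right) - \frac{30605}{-41108} = 192 - - \frac{30605}{41108} = 192 + \frac{30605}{41108} = \frac{7923341}{41108}$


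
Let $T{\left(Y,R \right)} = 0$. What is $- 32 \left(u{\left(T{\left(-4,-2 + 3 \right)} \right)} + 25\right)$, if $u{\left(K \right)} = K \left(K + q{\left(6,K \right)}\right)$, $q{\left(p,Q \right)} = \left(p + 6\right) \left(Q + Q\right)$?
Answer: $-800$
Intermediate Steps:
$q{\left(p,Q \right)} = 2 Q \left(6 + p\right)$ ($q{\left(p,Q \right)} = \left(6 + p\right) 2 Q = 2 Q \left(6 + p\right)$)
$u{\left(K \right)} = 25 K^{2}$ ($u{\left(K \right)} = K \left(K + 2 K \left(6 + 6\right)\right) = K \left(K + 2 K 12\right) = K \left(K + 24 K\right) = K 25 K = 25 K^{2}$)
$- 32 \left(u{\left(T{\left(-4,-2 + 3 \right)} \right)} + 25\right) = - 32 \left(25 \cdot 0^{2} + 25\right) = - 32 \left(25 \cdot 0 + 25\right) = - 32 \left(0 + 25\right) = \left(-32\right) 25 = -800$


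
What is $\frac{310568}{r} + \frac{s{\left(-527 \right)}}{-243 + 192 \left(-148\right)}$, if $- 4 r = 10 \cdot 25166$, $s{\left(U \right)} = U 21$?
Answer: $- \frac{2734762669}{601026995} \approx -4.5501$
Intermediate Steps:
$s{\left(U \right)} = 21 U$
$r = -62915$ ($r = - \frac{10 \cdot 25166}{4} = \left(- \frac{1}{4}\right) 251660 = -62915$)
$\frac{310568}{r} + \frac{s{\left(-527 \right)}}{-243 + 192 \left(-148\right)} = \frac{310568}{-62915} + \frac{21 \left(-527\right)}{-243 + 192 \left(-148\right)} = 310568 \left(- \frac{1}{62915}\right) - \frac{11067}{-243 - 28416} = - \frac{310568}{62915} - \frac{11067}{-28659} = - \frac{310568}{62915} - - \frac{3689}{9553} = - \frac{310568}{62915} + \frac{3689}{9553} = - \frac{2734762669}{601026995}$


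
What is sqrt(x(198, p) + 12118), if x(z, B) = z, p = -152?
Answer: 2*sqrt(3079) ≈ 110.98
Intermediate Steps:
sqrt(x(198, p) + 12118) = sqrt(198 + 12118) = sqrt(12316) = 2*sqrt(3079)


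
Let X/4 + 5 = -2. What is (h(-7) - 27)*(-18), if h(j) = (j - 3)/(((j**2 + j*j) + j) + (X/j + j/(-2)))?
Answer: 96102/197 ≈ 487.83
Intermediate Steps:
X = -28 (X = -20 + 4*(-2) = -20 - 8 = -28)
h(j) = (-3 + j)/(j/2 - 28/j + 2*j**2) (h(j) = (j - 3)/(((j**2 + j*j) + j) + (-28/j + j/(-2))) = (-3 + j)/(((j**2 + j**2) + j) + (-28/j + j*(-1/2))) = (-3 + j)/((2*j**2 + j) + (-28/j - j/2)) = (-3 + j)/((j + 2*j**2) + (-28/j - j/2)) = (-3 + j)/(j/2 - 28/j + 2*j**2))
(h(-7) - 27)*(-18) = (2*(-7)*(-3 - 7)/(-56 + (-7)**2 + 4*(-7)**3) - 27)*(-18) = (2*(-7)*(-10)/(-56 + 49 + 4*(-343)) - 27)*(-18) = (2*(-7)*(-10)/(-56 + 49 - 1372) - 27)*(-18) = (2*(-7)*(-10)/(-1379) - 27)*(-18) = (2*(-7)*(-1/1379)*(-10) - 27)*(-18) = (-20/197 - 27)*(-18) = -5339/197*(-18) = 96102/197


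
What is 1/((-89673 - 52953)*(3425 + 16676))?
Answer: -1/2866925226 ≈ -3.4881e-10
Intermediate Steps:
1/((-89673 - 52953)*(3425 + 16676)) = 1/(-142626*20101) = -1/142626*1/20101 = -1/2866925226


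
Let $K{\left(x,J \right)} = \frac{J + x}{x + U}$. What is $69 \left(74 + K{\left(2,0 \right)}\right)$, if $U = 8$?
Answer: $\frac{25599}{5} \approx 5119.8$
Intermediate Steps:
$K{\left(x,J \right)} = \frac{J + x}{8 + x}$ ($K{\left(x,J \right)} = \frac{J + x}{x + 8} = \frac{J + x}{8 + x}$)
$69 \left(74 + K{\left(2,0 \right)}\right) = 69 \left(74 + \frac{0 + 2}{8 + 2}\right) = 69 \left(74 + \frac{1}{10} \cdot 2\right) = 69 \left(74 + \frac{1}{5}\right) = 69 \cdot \frac{371}{5} = \frac{25599}{5}$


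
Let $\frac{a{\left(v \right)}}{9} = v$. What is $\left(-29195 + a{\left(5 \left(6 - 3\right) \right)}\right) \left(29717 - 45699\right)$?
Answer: $464436920$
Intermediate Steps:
$a{\left(v \right)} = 9 v$
$\left(-29195 + a{\left(5 \left(6 - 3\right) \right)}\right) \left(29717 - 45699\right) = \left(-29195 + 9 \cdot 5 \left(6 - 3\right)\right) \left(29717 - 45699\right) = \left(-29195 + 9 \cdot 5 \cdot 3\right) \left(-15982\right) = \left(-29195 + 9 \cdot 15\right) \left(-15982\right) = \left(-29195 + 135\right) \left(-15982\right) = \left(-29060\right) \left(-15982\right) = 464436920$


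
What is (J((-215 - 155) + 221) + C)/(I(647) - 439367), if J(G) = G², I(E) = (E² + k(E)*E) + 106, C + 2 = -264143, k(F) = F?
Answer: -241944/397957 ≈ -0.60797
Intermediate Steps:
C = -264145 (C = -2 - 264143 = -264145)
I(E) = 106 + 2*E² (I(E) = (E² + E*E) + 106 = (E² + E²) + 106 = 2*E² + 106 = 106 + 2*E²)
(J((-215 - 155) + 221) + C)/(I(647) - 439367) = (((-215 - 155) + 221)² - 264145)/((106 + 2*647²) - 439367) = ((-370 + 221)² - 264145)/((106 + 2*418609) - 439367) = ((-149)² - 264145)/((106 + 837218) - 439367) = (22201 - 264145)/(837324 - 439367) = -241944/397957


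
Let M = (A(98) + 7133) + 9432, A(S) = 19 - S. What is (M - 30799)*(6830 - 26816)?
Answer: 286059618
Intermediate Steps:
M = 16486 (M = ((19 - 1*98) + 7133) + 9432 = ((19 - 98) + 7133) + 9432 = (-79 + 7133) + 9432 = 7054 + 9432 = 16486)
(M - 30799)*(6830 - 26816) = (16486 - 30799)*(6830 - 26816) = -14313*(-19986) = 286059618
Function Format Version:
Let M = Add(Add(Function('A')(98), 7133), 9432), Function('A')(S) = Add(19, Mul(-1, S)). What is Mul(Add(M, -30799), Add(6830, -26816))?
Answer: 286059618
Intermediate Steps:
M = 16486 (M = Add(Add(Add(19, Mul(-1, 98)), 7133), 9432) = Add(Add(Add(19, -98), 7133), 9432) = Add(Add(-79, 7133), 9432) = Add(7054, 9432) = 16486)
Mul(Add(M, -30799), Add(6830, -26816)) = Mul(Add(16486, -30799), Add(6830, -26816)) = Mul(-14313, -19986) = 286059618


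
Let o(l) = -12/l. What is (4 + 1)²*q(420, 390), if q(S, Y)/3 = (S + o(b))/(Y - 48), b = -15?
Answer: 5260/57 ≈ 92.281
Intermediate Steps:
q(S, Y) = 3*(⅘ + S)/(-48 + Y) (q(S, Y) = 3*((S - 12/(-15))/(Y - 48)) = 3*((S - 12*(-1/15))/(-48 + Y)) = 3*((S + ⅘)/(-48 + Y)) = 3*((⅘ + S)/(-48 + Y)) = 3*(⅘ + S)/(-48 + Y))
(4 + 1)²*q(420, 390) = (4 + 1)²*(3*(4 + 5*420)/(5*(-48 + 390))) = 5²*((⅗)*(4 + 2100)/342) = 25*((⅗)*(1/342)*2104) = 25*(1052/285) = 5260/57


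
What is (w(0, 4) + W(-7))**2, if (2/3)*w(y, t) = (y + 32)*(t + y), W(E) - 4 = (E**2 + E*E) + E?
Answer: 82369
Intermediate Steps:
W(E) = 4 + E + 2*E**2 (W(E) = 4 + ((E**2 + E*E) + E) = 4 + ((E**2 + E**2) + E) = 4 + (2*E**2 + E) = 4 + (E + 2*E**2) = 4 + E + 2*E**2)
w(y, t) = 3*(32 + y)*(t + y)/2 (w(y, t) = 3*((y + 32)*(t + y))/2 = 3*((32 + y)*(t + y))/2 = 3*(32 + y)*(t + y)/2)
(w(0, 4) + W(-7))**2 = ((48*4 + 48*0 + (3/2)*0**2 + (3/2)*4*0) + (4 - 7 + 2*(-7)**2))**2 = ((192 + 0 + (3/2)*0 + 0) + (4 - 7 + 2*49))**2 = ((192 + 0 + 0 + 0) + (4 - 7 + 98))**2 = (192 + 95)**2 = 287**2 = 82369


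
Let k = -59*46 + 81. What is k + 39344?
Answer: 36711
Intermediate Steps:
k = -2633 (k = -2714 + 81 = -2633)
k + 39344 = -2633 + 39344 = 36711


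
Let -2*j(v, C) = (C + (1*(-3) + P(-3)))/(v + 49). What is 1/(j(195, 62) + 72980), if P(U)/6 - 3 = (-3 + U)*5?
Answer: 488/35614343 ≈ 1.3702e-5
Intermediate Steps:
P(U) = -72 + 30*U (P(U) = 18 + 6*((-3 + U)*5) = 18 + 6*(-15 + 5*U) = 18 + (-90 + 30*U) = -72 + 30*U)
j(v, C) = -(-165 + C)/(2*(49 + v)) (j(v, C) = -(C + (1*(-3) + (-72 + 30*(-3))))/(2*(v + 49)) = -(C + (-3 + (-72 - 90)))/(2*(49 + v)) = -(C + (-3 - 162))/(2*(49 + v)) = -(C - 165)/(2*(49 + v)) = -(-165 + C)/(2*(49 + v)))
1/(j(195, 62) + 72980) = 1/((165 - 1*62)/(2*(49 + 195)) + 72980) = 1/((½)*(165 - 62)/244 + 72980) = 1/((½)*(1/244)*103 + 72980) = 1/(103/488 + 72980) = 1/(35614343/488) = 488/35614343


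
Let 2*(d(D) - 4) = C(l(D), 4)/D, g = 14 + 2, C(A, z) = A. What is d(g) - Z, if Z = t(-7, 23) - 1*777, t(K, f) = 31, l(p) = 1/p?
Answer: 384001/512 ≈ 750.00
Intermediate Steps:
g = 16
d(D) = 4 + 1/(2*D²) (d(D) = 4 + (1/(D*D))/2 = 4 + 1/(2*D²))
Z = -746 (Z = 31 - 1*777 = 31 - 777 = -746)
d(g) - Z = (4 + (½)/16²) - 1*(-746) = (4 + (½)*(1/256)) + 746 = (4 + 1/512) + 746 = 2049/512 + 746 = 384001/512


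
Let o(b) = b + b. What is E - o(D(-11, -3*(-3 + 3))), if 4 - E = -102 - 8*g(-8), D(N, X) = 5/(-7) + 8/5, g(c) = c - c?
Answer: 3648/35 ≈ 104.23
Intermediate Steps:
g(c) = 0
D(N, X) = 31/35 (D(N, X) = 5*(-⅐) + 8*(⅕) = -5/7 + 8/5 = 31/35)
o(b) = 2*b
E = 106 (E = 4 - (-102 - 8*0) = 4 - (-102 + 0) = 4 - 1*(-102) = 4 + 102 = 106)
E - o(D(-11, -3*(-3 + 3))) = 106 - 2*31/35 = 106 - 1*62/35 = 106 - 62/35 = 3648/35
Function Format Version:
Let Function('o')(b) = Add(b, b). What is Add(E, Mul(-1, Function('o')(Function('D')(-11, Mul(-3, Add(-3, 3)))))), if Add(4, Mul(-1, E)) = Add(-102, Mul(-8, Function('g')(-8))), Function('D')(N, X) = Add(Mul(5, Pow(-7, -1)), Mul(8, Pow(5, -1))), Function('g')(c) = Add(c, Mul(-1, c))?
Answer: Rational(3648, 35) ≈ 104.23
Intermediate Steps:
Function('g')(c) = 0
Function('D')(N, X) = Rational(31, 35) (Function('D')(N, X) = Add(Mul(5, Rational(-1, 7)), Mul(8, Rational(1, 5))) = Add(Rational(-5, 7), Rational(8, 5)) = Rational(31, 35))
Function('o')(b) = Mul(2, b)
E = 106 (E = Add(4, Mul(-1, Add(-102, Mul(-8, 0)))) = Add(4, Mul(-1, Add(-102, 0))) = Add(4, Mul(-1, -102)) = Add(4, 102) = 106)
Add(E, Mul(-1, Function('o')(Function('D')(-11, Mul(-3, Add(-3, 3)))))) = Add(106, Mul(-1, Mul(2, Rational(31, 35)))) = Add(106, Mul(-1, Rational(62, 35))) = Add(106, Rational(-62, 35)) = Rational(3648, 35)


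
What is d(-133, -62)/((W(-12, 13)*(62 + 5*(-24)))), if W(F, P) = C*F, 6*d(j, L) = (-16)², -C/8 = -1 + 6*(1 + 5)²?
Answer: -2/56115 ≈ -3.5641e-5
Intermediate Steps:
C = -1720 (C = -8*(-1 + 6*(1 + 5)²) = -8*(-1 + 6*6²) = -8*(-1 + 6*36) = -8*(-1 + 216) = -8*215 = -1720)
d(j, L) = 128/3 (d(j, L) = (⅙)*(-16)² = (⅙)*256 = 128/3)
W(F, P) = -1720*F
d(-133, -62)/((W(-12, 13)*(62 + 5*(-24)))) = 128/(3*(((-1720*(-12))*(62 + 5*(-24))))) = 128/(3*((20640*(62 - 120)))) = 128/(3*((20640*(-58)))) = (128/3)/(-1197120) = (128/3)*(-1/1197120) = -2/56115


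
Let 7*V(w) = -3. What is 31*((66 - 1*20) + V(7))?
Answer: 9889/7 ≈ 1412.7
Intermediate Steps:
V(w) = -3/7 (V(w) = (⅐)*(-3) = -3/7)
31*((66 - 1*20) + V(7)) = 31*((66 - 1*20) - 3/7) = 31*((66 - 20) - 3/7) = 31*(46 - 3/7) = 31*(319/7) = 9889/7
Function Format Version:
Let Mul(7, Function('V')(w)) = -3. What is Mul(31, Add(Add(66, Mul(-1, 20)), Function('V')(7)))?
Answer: Rational(9889, 7) ≈ 1412.7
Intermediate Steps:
Function('V')(w) = Rational(-3, 7) (Function('V')(w) = Mul(Rational(1, 7), -3) = Rational(-3, 7))
Mul(31, Add(Add(66, Mul(-1, 20)), Function('V')(7))) = Mul(31, Add(Add(66, Mul(-1, 20)), Rational(-3, 7))) = Mul(31, Add(Add(66, -20), Rational(-3, 7))) = Mul(31, Add(46, Rational(-3, 7))) = Mul(31, Rational(319, 7)) = Rational(9889, 7)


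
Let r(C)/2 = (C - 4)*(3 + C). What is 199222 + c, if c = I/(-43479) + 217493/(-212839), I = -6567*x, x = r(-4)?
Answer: 614539550109281/3084675627 ≈ 1.9922e+5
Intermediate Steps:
r(C) = 2*(-4 + C)*(3 + C) (r(C) = 2*((C - 4)*(3 + C)) = 2*((-4 + C)*(3 + C)) = 2*(-4 + C)*(3 + C))
x = 16 (x = -24 - 2*(-4) + 2*(-4)**2 = -24 + 8 + 2*16 = -24 + 8 + 32 = 16)
I = -105072 (I = -6567*16 = -105072)
c = 4302347087/3084675627 (c = -105072/(-43479) + 217493/(-212839) = -105072*(-1/43479) + 217493*(-1/212839) = 35024/14493 - 217493/212839 = 4302347087/3084675627 ≈ 1.3947)
199222 + c = 199222 + 4302347087/3084675627 = 614539550109281/3084675627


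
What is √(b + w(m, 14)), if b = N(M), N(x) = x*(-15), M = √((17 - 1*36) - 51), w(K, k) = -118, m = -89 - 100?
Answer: √(-118 - 15*I*√70) ≈ 5.2087 - 12.047*I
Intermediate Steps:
m = -189
M = I*√70 (M = √((17 - 36) - 51) = √(-19 - 51) = √(-70) = I*√70 ≈ 8.3666*I)
N(x) = -15*x
b = -15*I*√70 ≈ -125.5*I
√(b + w(m, 14)) = √(-15*I*√70 - 118) = √(-118 - 15*I*√70)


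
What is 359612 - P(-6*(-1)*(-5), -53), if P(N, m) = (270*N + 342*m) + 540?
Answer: 385298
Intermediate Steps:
P(N, m) = 540 + 270*N + 342*m
359612 - P(-6*(-1)*(-5), -53) = 359612 - (540 + 270*(-6*(-1)*(-5)) + 342*(-53)) = 359612 - (540 + 270*(6*(-5)) - 18126) = 359612 - (540 + 270*(-30) - 18126) = 359612 - (540 - 8100 - 18126) = 359612 - 1*(-25686) = 359612 + 25686 = 385298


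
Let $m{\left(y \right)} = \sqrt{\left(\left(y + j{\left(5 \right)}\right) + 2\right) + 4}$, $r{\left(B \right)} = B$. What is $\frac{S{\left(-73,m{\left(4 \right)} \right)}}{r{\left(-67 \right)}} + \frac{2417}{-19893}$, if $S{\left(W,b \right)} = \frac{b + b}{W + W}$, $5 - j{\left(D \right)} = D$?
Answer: $- \frac{2417}{19893} + \frac{\sqrt{10}}{4891} \approx -0.12085$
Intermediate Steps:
$j{\left(D \right)} = 5 - D$
$m{\left(y \right)} = \sqrt{6 + y}$ ($m{\left(y \right)} = \sqrt{\left(\left(y + \left(5 - 5\right)\right) + 2\right) + 4} = \sqrt{\left(\left(y + 0\right) + 2\right) + 4} = \sqrt{\left(y + 2\right) + 4} = \sqrt{\left(2 + y\right) + 4} = \sqrt{6 + y}$)
$S{\left(W,b \right)} = \frac{b}{W}$ ($S{\left(W,b \right)} = \frac{2 b}{2 W} = 2 b \frac{1}{2 W} = \frac{b}{W}$)
$\frac{S{\left(-73,m{\left(4 \right)} \right)}}{r{\left(-67 \right)}} + \frac{2417}{-19893} = \frac{\sqrt{6 + 4} \frac{1}{-73}}{-67} + \frac{2417}{-19893} = \sqrt{10} \left(- \frac{1}{73}\right) \left(- \frac{1}{67}\right) + 2417 \left(- \frac{1}{19893}\right) = - \frac{\sqrt{10}}{73} \left(- \frac{1}{67}\right) - \frac{2417}{19893} = \frac{\sqrt{10}}{4891} - \frac{2417}{19893} = - \frac{2417}{19893} + \frac{\sqrt{10}}{4891}$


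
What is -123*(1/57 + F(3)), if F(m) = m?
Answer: -7052/19 ≈ -371.16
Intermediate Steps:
-123*(1/57 + F(3)) = -123*(1/57 + 3) = -123*172/57 = -7052/19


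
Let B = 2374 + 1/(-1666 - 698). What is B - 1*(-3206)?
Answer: 13191119/2364 ≈ 5580.0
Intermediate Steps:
B = 5612135/2364 (B = 2374 + 1/(-2364) = 2374 - 1/2364 = 5612135/2364 ≈ 2374.0)
B - 1*(-3206) = 5612135/2364 - 1*(-3206) = 5612135/2364 + 3206 = 13191119/2364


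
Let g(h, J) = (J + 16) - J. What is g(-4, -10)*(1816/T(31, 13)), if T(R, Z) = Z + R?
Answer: 7264/11 ≈ 660.36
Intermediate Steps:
T(R, Z) = R + Z
g(h, J) = 16 (g(h, J) = (16 + J) - J = 16)
g(-4, -10)*(1816/T(31, 13)) = 16*(1816/(31 + 13)) = 16*(1816/44) = 16*(1816*(1/44)) = 16*(454/11) = 7264/11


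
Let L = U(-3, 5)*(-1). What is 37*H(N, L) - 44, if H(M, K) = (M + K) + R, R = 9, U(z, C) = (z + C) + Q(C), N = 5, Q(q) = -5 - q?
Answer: 770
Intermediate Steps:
U(z, C) = -5 + z (U(z, C) = (z + C) + (-5 - C) = (C + z) + (-5 - C) = -5 + z)
L = 8 (L = (-5 - 3)*(-1) = -8*(-1) = 8)
H(M, K) = 9 + K + M (H(M, K) = (M + K) + 9 = (K + M) + 9 = 9 + K + M)
37*H(N, L) - 44 = 37*(9 + 8 + 5) - 44 = 37*22 - 44 = 814 - 44 = 770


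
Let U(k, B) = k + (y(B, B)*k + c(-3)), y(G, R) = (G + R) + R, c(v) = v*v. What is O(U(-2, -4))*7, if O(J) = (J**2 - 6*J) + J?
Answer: 5642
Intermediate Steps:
c(v) = v**2
y(G, R) = G + 2*R
U(k, B) = 9 + k + 3*B*k (U(k, B) = k + ((B + 2*B)*k + (-3)**2) = k + ((3*B)*k + 9) = k + (3*B*k + 9) = k + (9 + 3*B*k) = 9 + k + 3*B*k)
O(J) = J**2 - 5*J
O(U(-2, -4))*7 = ((9 - 2 + 3*(-4)*(-2))*(-5 + (9 - 2 + 3*(-4)*(-2))))*7 = ((9 - 2 + 24)*(-5 + (9 - 2 + 24)))*7 = (31*(-5 + 31))*7 = (31*26)*7 = 806*7 = 5642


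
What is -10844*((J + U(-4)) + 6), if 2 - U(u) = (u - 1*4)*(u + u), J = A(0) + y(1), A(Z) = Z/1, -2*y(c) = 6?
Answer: 639796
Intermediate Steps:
y(c) = -3 (y(c) = -½*6 = -3)
A(Z) = Z (A(Z) = Z*1 = Z)
J = -3 (J = 0 - 3 = -3)
U(u) = 2 - 2*u*(-4 + u) (U(u) = 2 - (u - 1*4)*(u + u) = 2 - (u - 4)*2*u = 2 - (-4 + u)*2*u = 2 - 2*u*(-4 + u))
-10844*((J + U(-4)) + 6) = -10844*((-3 + (2 - 2*(-4)² + 8*(-4))) + 6) = -10844*((-3 + (2 - 2*16 - 32)) + 6) = -10844*((-3 + (2 - 32 - 32)) + 6) = -10844*((-3 - 62) + 6) = -10844*(-65 + 6) = -10844*(-59) = 639796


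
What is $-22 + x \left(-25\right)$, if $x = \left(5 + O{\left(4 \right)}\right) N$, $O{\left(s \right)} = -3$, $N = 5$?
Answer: $-272$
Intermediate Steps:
$x = 10$ ($x = \left(5 - 3\right) 5 = 2 \cdot 5 = 10$)
$-22 + x \left(-25\right) = -22 + 10 \left(-25\right) = -22 - 250 = -272$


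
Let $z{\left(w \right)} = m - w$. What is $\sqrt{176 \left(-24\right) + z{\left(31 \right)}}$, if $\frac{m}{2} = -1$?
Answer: $3 i \sqrt{473} \approx 65.246 i$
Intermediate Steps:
$m = -2$ ($m = 2 \left(-1\right) = -2$)
$z{\left(w \right)} = -2 - w$
$\sqrt{176 \left(-24\right) + z{\left(31 \right)}} = \sqrt{176 \left(-24\right) - 33} = \sqrt{-4224 - 33} = \sqrt{-4257} = 3 i \sqrt{473}$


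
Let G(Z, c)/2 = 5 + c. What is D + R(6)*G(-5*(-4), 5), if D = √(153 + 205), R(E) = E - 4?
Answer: 40 + √358 ≈ 58.921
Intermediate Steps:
R(E) = -4 + E
D = √358 ≈ 18.921
G(Z, c) = 10 + 2*c (G(Z, c) = 2*(5 + c) = 10 + 2*c)
D + R(6)*G(-5*(-4), 5) = √358 + (-4 + 6)*(10 + 2*5) = √358 + 2*(10 + 10) = √358 + 2*20 = √358 + 40 = 40 + √358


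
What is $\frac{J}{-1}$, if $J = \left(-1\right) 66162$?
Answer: $66162$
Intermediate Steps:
$J = -66162$
$\frac{J}{-1} = \frac{1}{-1} \left(-66162\right) = \left(-1\right) \left(-66162\right) = 66162$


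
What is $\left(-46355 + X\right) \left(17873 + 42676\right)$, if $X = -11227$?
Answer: $-3486532518$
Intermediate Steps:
$\left(-46355 + X\right) \left(17873 + 42676\right) = \left(-46355 - 11227\right) \left(17873 + 42676\right) = \left(-57582\right) 60549 = -3486532518$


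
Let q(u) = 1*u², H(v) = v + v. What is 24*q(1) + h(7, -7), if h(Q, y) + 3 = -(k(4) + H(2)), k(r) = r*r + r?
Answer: -3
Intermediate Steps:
k(r) = r + r² (k(r) = r² + r = r + r²)
H(v) = 2*v
q(u) = u²
h(Q, y) = -27 (h(Q, y) = -3 - (4*(1 + 4) + 2*2) = -3 - (4*5 + 4) = -3 - (20 + 4) = -3 - 1*24 = -3 - 24 = -27)
24*q(1) + h(7, -7) = 24*1² - 27 = 24*1 - 27 = 24 - 27 = -3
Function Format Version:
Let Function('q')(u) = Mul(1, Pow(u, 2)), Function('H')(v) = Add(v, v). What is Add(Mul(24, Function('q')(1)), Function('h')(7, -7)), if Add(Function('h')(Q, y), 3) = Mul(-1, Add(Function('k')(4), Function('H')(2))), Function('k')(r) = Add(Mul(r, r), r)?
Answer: -3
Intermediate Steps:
Function('k')(r) = Add(r, Pow(r, 2)) (Function('k')(r) = Add(Pow(r, 2), r) = Add(r, Pow(r, 2)))
Function('H')(v) = Mul(2, v)
Function('q')(u) = Pow(u, 2)
Function('h')(Q, y) = -27 (Function('h')(Q, y) = Add(-3, Mul(-1, Add(Mul(4, Add(1, 4)), Mul(2, 2)))) = Add(-3, Mul(-1, Add(Mul(4, 5), 4))) = Add(-3, Mul(-1, Add(20, 4))) = Add(-3, Mul(-1, 24)) = Add(-3, -24) = -27)
Add(Mul(24, Function('q')(1)), Function('h')(7, -7)) = Add(Mul(24, Pow(1, 2)), -27) = Add(Mul(24, 1), -27) = Add(24, -27) = -3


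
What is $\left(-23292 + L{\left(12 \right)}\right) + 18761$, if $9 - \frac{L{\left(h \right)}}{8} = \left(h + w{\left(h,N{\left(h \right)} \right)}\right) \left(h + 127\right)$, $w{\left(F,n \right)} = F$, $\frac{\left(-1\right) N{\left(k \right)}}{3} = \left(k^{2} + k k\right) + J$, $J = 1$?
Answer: $-31147$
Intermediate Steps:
$N{\left(k \right)} = -3 - 6 k^{2}$ ($N{\left(k \right)} = - 3 \left(\left(k^{2} + k k\right) + 1\right) = - 3 \left(\left(k^{2} + k^{2}\right) + 1\right) = - 3 \left(2 k^{2} + 1\right) = - 3 \left(1 + 2 k^{2}\right) = -3 - 6 k^{2}$)
$L{\left(h \right)} = 72 - 16 h \left(127 + h\right)$ ($L{\left(h \right)} = 72 - 8 \left(h + h\right) \left(h + 127\right) = 72 - 8 \cdot 2 h \left(127 + h\right) = 72 - 16 h \left(127 + h\right)$)
$\left(-23292 + L{\left(12 \right)}\right) + 18761 = \left(-23292 - \left(24312 + 2304\right)\right) + 18761 = \left(-23292 - 26616\right) + 18761 = -49908 + 18761 = -31147$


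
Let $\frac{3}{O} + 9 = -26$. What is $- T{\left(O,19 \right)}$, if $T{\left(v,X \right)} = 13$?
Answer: $-13$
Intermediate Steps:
$O = - \frac{3}{35}$ ($O = \frac{3}{-9 - 26} = \frac{3}{-35} = 3 \left(- \frac{1}{35}\right) = - \frac{3}{35} \approx -0.085714$)
$- T{\left(O,19 \right)} = \left(-1\right) 13 = -13$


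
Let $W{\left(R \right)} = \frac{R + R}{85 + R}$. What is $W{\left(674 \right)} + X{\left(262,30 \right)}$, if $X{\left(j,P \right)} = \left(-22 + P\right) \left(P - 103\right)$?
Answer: $- \frac{441908}{759} \approx -582.22$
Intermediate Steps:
$X{\left(j,P \right)} = \left(-103 + P\right) \left(-22 + P\right)$ ($X{\left(j,P \right)} = \left(-22 + P\right) \left(-103 + P\right) = \left(-103 + P\right) \left(-22 + P\right)$)
$W{\left(R \right)} = \frac{2 R}{85 + R}$
$W{\left(674 \right)} + X{\left(262,30 \right)} = 2 \cdot 674 \frac{1}{85 + 674} + \left(2266 + 30^{2} - 3750\right) = 2 \cdot 674 \cdot \frac{1}{759} + \left(2266 + 900 - 3750\right) = 2 \cdot 674 \cdot \frac{1}{759} - 584 = \frac{1348}{759} - 584 = - \frac{441908}{759}$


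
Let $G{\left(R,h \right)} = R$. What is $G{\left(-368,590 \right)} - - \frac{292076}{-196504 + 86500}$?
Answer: $- \frac{10193387}{27501} \approx -370.66$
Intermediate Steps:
$G{\left(-368,590 \right)} - - \frac{292076}{-196504 + 86500} = -368 - - \frac{292076}{-196504 + 86500} = -368 - - \frac{292076}{-110004} = -368 - \left(-292076\right) \left(- \frac{1}{110004}\right) = -368 - \frac{73019}{27501} = - \frac{10193387}{27501}$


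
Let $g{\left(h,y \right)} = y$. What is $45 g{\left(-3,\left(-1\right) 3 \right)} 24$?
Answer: $-3240$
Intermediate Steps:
$45 g{\left(-3,\left(-1\right) 3 \right)} 24 = 45 \left(\left(-1\right) 3\right) 24 = 45 \left(-3\right) 24 = \left(-135\right) 24 = -3240$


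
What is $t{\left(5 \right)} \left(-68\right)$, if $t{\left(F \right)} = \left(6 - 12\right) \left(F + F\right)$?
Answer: $4080$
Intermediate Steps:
$t{\left(F \right)} = - 12 F$ ($t{\left(F \right)} = - 6 \cdot 2 F = - 12 F$)
$t{\left(5 \right)} \left(-68\right) = \left(-12\right) 5 \left(-68\right) = \left(-60\right) \left(-68\right) = 4080$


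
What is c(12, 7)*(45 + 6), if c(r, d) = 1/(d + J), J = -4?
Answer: 17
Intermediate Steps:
c(r, d) = 1/(-4 + d) (c(r, d) = 1/(d - 4) = 1/(-4 + d))
c(12, 7)*(45 + 6) = (45 + 6)/(-4 + 7) = 51/3 = (⅓)*51 = 17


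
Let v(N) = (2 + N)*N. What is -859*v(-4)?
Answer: -6872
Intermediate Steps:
v(N) = N*(2 + N)
-859*v(-4) = -(-3436)*(2 - 4) = -(-3436)*(-2) = -859*8 = -6872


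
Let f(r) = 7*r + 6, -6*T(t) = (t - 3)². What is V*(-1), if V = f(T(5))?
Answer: -4/3 ≈ -1.3333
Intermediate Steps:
T(t) = -(-3 + t)²/6 (T(t) = -(t - 3)²/6 = -(-3 + t)²/6)
f(r) = 6 + 7*r
V = 4/3 (V = 6 + 7*(-(-3 + 5)²/6) = 6 + 7*(-⅙*2²) = 6 + 7*(-⅙*4) = 6 + 7*(-⅔) = 6 - 14/3 = 4/3 ≈ 1.3333)
V*(-1) = (4/3)*(-1) = -4/3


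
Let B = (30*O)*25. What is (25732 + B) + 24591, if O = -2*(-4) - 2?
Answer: 54823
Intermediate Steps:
O = 6 (O = 8 - 2 = 6)
B = 4500 (B = (30*6)*25 = 180*25 = 4500)
(25732 + B) + 24591 = (25732 + 4500) + 24591 = 30232 + 24591 = 54823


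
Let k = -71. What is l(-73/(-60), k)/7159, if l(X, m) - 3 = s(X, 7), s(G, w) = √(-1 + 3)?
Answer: 3/7159 + √2/7159 ≈ 0.00061660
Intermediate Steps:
s(G, w) = √2
l(X, m) = 3 + √2
l(-73/(-60), k)/7159 = (3 + √2)/7159 = (3 + √2)*(1/7159) = 3/7159 + √2/7159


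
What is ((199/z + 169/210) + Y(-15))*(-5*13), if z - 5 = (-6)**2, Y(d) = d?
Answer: 1045603/1722 ≈ 607.20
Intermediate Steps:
z = 41 (z = 5 + (-6)**2 = 5 + 36 = 41)
((199/z + 169/210) + Y(-15))*(-5*13) = ((199/41 + 169/210) - 15)*(-5*13) = ((199*(1/41) + 169*(1/210)) - 15)*(-65) = ((199/41 + 169/210) - 15)*(-65) = (48719/8610 - 15)*(-65) = -80431/8610*(-65) = 1045603/1722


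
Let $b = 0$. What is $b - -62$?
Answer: $62$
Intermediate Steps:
$b - -62 = 0 - -62 = 0 + 62 = 62$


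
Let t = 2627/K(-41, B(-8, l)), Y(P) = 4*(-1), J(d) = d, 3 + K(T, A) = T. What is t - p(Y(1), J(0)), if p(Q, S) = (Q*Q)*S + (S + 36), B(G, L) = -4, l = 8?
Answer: -4211/44 ≈ -95.705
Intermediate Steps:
K(T, A) = -3 + T
Y(P) = -4
t = -2627/44 (t = 2627/(-3 - 41) = 2627/(-44) = 2627*(-1/44) = -2627/44 ≈ -59.705)
p(Q, S) = 36 + S + S*Q**2 (p(Q, S) = Q**2*S + (36 + S) = S*Q**2 + (36 + S) = 36 + S + S*Q**2)
t - p(Y(1), J(0)) = -2627/44 - (36 + 0 + 0*(-4)**2) = -2627/44 - (36 + 0 + 0*16) = -2627/44 - (36 + 0 + 0) = -2627/44 - 1*36 = -2627/44 - 36 = -4211/44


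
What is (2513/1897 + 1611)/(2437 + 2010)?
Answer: 436940/1205137 ≈ 0.36256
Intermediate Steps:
(2513/1897 + 1611)/(2437 + 2010) = (2513*(1/1897) + 1611)/4447 = (359/271 + 1611)*(1/4447) = (436940/271)*(1/4447) = 436940/1205137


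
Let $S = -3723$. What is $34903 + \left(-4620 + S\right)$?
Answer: $26560$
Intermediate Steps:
$34903 + \left(-4620 + S\right) = 34903 - 8343 = 26560$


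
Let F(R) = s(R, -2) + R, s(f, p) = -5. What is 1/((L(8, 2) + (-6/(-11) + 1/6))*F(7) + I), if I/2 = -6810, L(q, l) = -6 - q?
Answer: -33/450337 ≈ -7.3278e-5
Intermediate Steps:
F(R) = -5 + R
I = -13620 (I = 2*(-6810) = -13620)
1/((L(8, 2) + (-6/(-11) + 1/6))*F(7) + I) = 1/(((-6 - 1*8) + (-6/(-11) + 1/6))*(-5 + 7) - 13620) = 1/(((-6 - 8) + (-6*(-1/11) + 1*(⅙)))*2 - 13620) = 1/((-14 + (6/11 + ⅙))*2 - 13620) = 1/((-14 + 47/66)*2 - 13620) = 1/(-877/66*2 - 13620) = 1/(-877/33 - 13620) = 1/(-450337/33) = -33/450337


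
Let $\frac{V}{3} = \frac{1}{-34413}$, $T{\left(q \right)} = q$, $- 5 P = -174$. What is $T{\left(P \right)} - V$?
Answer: $\frac{1995959}{57355} \approx 34.8$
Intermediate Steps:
$P = \frac{174}{5}$ ($P = \left(- \frac{1}{5}\right) \left(-174\right) = \frac{174}{5} \approx 34.8$)
$V = - \frac{1}{11471}$ ($V = \frac{3}{-34413} = 3 \left(- \frac{1}{34413}\right) = - \frac{1}{11471} \approx -8.7176 \cdot 10^{-5}$)
$T{\left(P \right)} - V = \frac{174}{5} - - \frac{1}{11471} = \frac{174}{5} + \frac{1}{11471} = \frac{1995959}{57355}$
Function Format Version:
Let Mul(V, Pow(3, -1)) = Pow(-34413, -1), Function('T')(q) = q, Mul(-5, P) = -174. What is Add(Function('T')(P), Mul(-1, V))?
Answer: Rational(1995959, 57355) ≈ 34.800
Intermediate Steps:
P = Rational(174, 5) (P = Mul(Rational(-1, 5), -174) = Rational(174, 5) ≈ 34.800)
V = Rational(-1, 11471) (V = Mul(3, Pow(-34413, -1)) = Mul(3, Rational(-1, 34413)) = Rational(-1, 11471) ≈ -8.7176e-5)
Add(Function('T')(P), Mul(-1, V)) = Add(Rational(174, 5), Mul(-1, Rational(-1, 11471))) = Add(Rational(174, 5), Rational(1, 11471)) = Rational(1995959, 57355)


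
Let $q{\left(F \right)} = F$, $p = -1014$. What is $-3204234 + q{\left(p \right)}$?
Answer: $-3205248$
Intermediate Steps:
$-3204234 + q{\left(p \right)} = -3204234 - 1014 = -3205248$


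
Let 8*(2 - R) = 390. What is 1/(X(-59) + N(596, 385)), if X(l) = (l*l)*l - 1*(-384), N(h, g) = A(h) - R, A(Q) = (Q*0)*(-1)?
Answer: -4/819793 ≈ -4.8793e-6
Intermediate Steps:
R = -187/4 (R = 2 - ⅛*390 = 2 - 195/4 = -187/4 ≈ -46.750)
A(Q) = 0 (A(Q) = 0*(-1) = 0)
N(h, g) = 187/4 (N(h, g) = 0 - 1*(-187/4) = 0 + 187/4 = 187/4)
X(l) = 384 + l³ (X(l) = l²*l + 384 = l³ + 384 = 384 + l³)
1/(X(-59) + N(596, 385)) = 1/((384 + (-59)³) + 187/4) = 1/((384 - 205379) + 187/4) = 1/(-204995 + 187/4) = 1/(-819793/4) = -4/819793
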